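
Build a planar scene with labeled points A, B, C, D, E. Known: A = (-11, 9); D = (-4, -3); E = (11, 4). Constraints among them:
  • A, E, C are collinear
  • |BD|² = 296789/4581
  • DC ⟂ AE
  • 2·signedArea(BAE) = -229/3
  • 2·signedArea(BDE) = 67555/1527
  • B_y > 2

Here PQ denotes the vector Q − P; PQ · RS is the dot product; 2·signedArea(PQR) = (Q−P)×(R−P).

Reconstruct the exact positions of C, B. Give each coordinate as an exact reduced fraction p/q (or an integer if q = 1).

1. C_x = -891/509  [A, E, C are collinear ∩ DC ⟂ AE]
2. C_y = 3511/509  [A, E, C are collinear ∩ DC ⟂ AE]
   → C = (-891/509, 3511/509)
3. B_x = 2672/1527  [2·signedArea(BDE) = 67555/1527 ∩ 2·signedArea(BAE) = -229/3]
4. B_y = 1340/509  [2·signedArea(BDE) = 67555/1527 ∩ 2·signedArea(BAE) = -229/3]
   → B = (2672/1527, 1340/509)

B = (2672/1527, 1340/509)
C = (-891/509, 3511/509)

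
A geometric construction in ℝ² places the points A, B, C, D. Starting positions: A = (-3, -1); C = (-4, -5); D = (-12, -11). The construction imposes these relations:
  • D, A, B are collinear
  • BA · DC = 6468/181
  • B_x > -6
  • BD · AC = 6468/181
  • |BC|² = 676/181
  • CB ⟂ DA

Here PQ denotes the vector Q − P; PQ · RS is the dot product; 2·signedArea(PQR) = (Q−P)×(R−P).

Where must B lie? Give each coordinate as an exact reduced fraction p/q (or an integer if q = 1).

B = (-984/181, -671/181)

1. B_x = -984/181  [D, A, B are collinear ∩ CB ⟂ DA]
2. B_y = -671/181  [D, A, B are collinear ∩ CB ⟂ DA]
   → B = (-984/181, -671/181)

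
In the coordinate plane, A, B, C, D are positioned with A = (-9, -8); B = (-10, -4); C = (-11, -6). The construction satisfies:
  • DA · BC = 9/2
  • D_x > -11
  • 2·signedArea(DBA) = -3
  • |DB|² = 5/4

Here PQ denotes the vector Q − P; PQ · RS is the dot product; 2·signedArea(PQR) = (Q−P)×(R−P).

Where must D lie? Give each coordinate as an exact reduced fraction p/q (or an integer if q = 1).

1. D_x = -21/2  [DA · BC = 9/2 ∩ 2·signedArea(DBA) = -3]
2. D_y = -5  [DA · BC = 9/2 ∩ 2·signedArea(DBA) = -3]
   → D = (-21/2, -5)

D = (-21/2, -5)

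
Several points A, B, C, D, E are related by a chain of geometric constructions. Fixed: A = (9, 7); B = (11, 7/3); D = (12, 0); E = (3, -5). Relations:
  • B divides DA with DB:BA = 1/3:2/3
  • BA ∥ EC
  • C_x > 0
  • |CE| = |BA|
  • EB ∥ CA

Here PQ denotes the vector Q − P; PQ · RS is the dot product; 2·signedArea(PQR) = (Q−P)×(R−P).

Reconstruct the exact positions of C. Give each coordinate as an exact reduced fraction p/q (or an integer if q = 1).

C = (1, -1/3)

1. C_x = 1  [EB ∥ CA ∩ BA ∥ EC]
2. C_y = -1/3  [EB ∥ CA ∩ BA ∥ EC]
   → C = (1, -1/3)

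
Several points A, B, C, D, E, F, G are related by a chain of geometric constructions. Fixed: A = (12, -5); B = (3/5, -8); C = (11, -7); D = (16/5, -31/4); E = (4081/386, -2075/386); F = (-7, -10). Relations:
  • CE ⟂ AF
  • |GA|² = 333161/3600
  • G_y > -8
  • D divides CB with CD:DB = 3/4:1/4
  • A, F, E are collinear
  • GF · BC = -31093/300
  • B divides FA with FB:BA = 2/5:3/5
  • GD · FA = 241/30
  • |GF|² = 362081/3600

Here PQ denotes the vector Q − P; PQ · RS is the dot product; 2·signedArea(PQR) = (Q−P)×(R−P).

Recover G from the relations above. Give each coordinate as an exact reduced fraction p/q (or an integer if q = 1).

G = (41/15, -91/12)

1. G_x = 41/15  [GF · BC = -31093/300 ∩ GD · FA = 241/30]
2. G_y = -91/12  [GF · BC = -31093/300 ∩ GD · FA = 241/30]
   → G = (41/15, -91/12)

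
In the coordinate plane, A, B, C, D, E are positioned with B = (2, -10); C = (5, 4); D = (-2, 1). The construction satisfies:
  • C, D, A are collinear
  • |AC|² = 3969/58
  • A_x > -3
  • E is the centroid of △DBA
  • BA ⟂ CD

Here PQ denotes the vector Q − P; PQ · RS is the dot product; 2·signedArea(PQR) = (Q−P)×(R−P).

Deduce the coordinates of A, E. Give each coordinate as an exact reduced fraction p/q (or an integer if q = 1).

A = (-151/58, 43/58)
E = (-151/174, -479/174)

1. A_x = -151/58  [C, D, A are collinear ∩ BA ⟂ CD]
2. A_y = 43/58  [C, D, A are collinear ∩ BA ⟂ CD]
   → A = (-151/58, 43/58)
3. E_x = -151/174  [E is the centroid of △DBA]
4. E_y = -479/174  [E is the centroid of △DBA]
   → E = (-151/174, -479/174)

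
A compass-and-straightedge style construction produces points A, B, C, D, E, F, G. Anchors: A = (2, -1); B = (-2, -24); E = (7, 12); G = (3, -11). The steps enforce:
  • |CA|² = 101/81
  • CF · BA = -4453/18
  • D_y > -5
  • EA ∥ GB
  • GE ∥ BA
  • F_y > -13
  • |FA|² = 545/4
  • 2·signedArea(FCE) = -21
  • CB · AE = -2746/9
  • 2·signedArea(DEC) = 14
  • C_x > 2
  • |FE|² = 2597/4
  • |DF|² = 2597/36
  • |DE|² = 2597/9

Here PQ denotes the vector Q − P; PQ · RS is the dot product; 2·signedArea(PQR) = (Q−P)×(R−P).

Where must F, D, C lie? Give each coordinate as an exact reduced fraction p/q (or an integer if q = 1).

1. C_x = 19/9  [line -5·x + -13·y + -152/9 = 0 ∩ |CA|² = 101/81]
2. C_y = -19/9  [line -5·x + -13·y + -152/9 = 0 ∩ |CA|² = 101/81]
   → C = (19/9, -19/9)
3. F_x = 0  [2·signedArea(FCE) = -21 ∩ CF · BA = -4453/18]
4. F_y = -25/2  [2·signedArea(FCE) = -21 ∩ CF · BA = -4453/18]
   → F = (0, -25/2)
5. D_x = 7/3  [line 127/9·x + -44/9·y + -487/9 = 0 ∩ |DF|² = 2597/36]
6. D_y = -13/3  [line 127/9·x + -44/9·y + -487/9 = 0 ∩ |DF|² = 2597/36]
   → D = (7/3, -13/3)

C = (19/9, -19/9)
D = (7/3, -13/3)
F = (0, -25/2)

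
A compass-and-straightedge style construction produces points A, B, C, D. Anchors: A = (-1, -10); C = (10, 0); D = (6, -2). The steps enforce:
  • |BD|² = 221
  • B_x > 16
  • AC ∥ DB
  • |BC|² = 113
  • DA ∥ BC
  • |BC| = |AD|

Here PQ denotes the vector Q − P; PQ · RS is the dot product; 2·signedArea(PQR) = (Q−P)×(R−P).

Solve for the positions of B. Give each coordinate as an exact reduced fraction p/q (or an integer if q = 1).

B = (17, 8)

1. B_x = 17  [DA ∥ BC ∩ AC ∥ DB]
2. B_y = 8  [DA ∥ BC ∩ AC ∥ DB]
   → B = (17, 8)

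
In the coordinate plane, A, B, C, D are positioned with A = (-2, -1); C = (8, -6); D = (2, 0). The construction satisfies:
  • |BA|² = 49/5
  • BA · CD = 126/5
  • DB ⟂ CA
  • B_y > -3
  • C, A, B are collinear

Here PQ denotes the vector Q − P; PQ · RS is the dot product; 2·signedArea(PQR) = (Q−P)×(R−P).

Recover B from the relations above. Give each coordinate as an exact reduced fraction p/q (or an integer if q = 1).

1. B_x = 4/5  [C, A, B are collinear ∩ DB ⟂ CA]
2. B_y = -12/5  [C, A, B are collinear ∩ DB ⟂ CA]
   → B = (4/5, -12/5)

B = (4/5, -12/5)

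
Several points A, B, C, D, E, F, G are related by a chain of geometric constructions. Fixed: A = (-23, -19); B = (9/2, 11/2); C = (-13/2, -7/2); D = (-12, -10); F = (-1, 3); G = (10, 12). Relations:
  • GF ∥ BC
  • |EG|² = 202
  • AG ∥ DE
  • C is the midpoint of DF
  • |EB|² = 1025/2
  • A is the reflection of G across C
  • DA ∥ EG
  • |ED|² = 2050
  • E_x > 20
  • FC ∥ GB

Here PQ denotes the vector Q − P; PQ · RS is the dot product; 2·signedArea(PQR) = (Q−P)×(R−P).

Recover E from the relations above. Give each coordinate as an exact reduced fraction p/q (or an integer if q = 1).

1. E_x = 21  [DA ∥ EG ∩ AG ∥ DE]
2. E_y = 21  [DA ∥ EG ∩ AG ∥ DE]
   → E = (21, 21)

E = (21, 21)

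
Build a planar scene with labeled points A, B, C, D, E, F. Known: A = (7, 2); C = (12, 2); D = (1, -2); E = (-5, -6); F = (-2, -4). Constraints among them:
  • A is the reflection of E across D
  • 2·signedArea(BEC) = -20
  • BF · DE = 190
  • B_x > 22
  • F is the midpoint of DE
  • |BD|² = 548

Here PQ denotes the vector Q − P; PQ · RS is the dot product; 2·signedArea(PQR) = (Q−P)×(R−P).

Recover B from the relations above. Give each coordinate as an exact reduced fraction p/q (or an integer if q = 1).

1. B_x = 23  [2·signedArea(BEC) = -20 ∩ BF · DE = 190]
2. B_y = 6  [2·signedArea(BEC) = -20 ∩ BF · DE = 190]
   → B = (23, 6)

B = (23, 6)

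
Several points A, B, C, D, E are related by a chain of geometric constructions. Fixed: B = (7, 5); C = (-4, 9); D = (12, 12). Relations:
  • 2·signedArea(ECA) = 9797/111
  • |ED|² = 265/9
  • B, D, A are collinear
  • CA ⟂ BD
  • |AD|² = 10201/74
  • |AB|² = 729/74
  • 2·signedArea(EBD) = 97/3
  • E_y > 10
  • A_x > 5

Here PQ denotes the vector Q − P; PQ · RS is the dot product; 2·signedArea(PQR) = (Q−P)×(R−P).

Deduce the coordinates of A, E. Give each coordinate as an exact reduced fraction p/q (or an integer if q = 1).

A = (383/74, 181/74)
E = (20/3, 11)

1. A_x = 383/74  [B, D, A are collinear ∩ CA ⟂ BD]
2. A_y = 181/74  [B, D, A are collinear ∩ CA ⟂ BD]
   → A = (383/74, 181/74)
3. E_x = 20/3  [2·signedArea(ECA) = 9797/111 ∩ 2·signedArea(EBD) = 97/3]
4. E_y = 11  [2·signedArea(ECA) = 9797/111 ∩ 2·signedArea(EBD) = 97/3]
   → E = (20/3, 11)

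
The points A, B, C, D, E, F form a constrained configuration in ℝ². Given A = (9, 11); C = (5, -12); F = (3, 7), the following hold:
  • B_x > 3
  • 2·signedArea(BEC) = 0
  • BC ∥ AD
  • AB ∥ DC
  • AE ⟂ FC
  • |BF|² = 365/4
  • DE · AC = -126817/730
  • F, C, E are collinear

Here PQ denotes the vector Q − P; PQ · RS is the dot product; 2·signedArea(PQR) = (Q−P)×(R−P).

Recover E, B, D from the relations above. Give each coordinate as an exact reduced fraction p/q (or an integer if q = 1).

1. E_x = 967/365  [F, C, E are collinear ∩ AE ⟂ FC]
2. E_y = 3771/365  [F, C, E are collinear ∩ AE ⟂ FC]
   → E = (967/365, 3771/365)
3. B_x = 4  [line 8151/365·x + 858/365·y + -30459/365 = 0 ∩ |BF|² = 365/4]
4. B_y = -5/2  [line 8151/365·x + 858/365·y + -30459/365 = 0 ∩ |BF|² = 365/4]
   → B = (4, -5/2)
5. D_x = 10  [AB ∥ DC ∩ BC ∥ AD]
6. D_y = 3/2  [AB ∥ DC ∩ BC ∥ AD]
   → D = (10, 3/2)

B = (4, -5/2)
D = (10, 3/2)
E = (967/365, 3771/365)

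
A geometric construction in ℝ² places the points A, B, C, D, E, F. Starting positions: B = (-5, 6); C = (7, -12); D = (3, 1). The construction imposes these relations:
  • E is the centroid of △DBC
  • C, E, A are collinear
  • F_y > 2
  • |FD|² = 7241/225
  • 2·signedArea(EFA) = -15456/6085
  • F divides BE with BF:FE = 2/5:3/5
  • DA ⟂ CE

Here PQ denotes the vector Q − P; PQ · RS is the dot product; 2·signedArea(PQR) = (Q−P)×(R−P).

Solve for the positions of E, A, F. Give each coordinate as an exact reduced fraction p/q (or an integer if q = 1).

A = (1047/1217, -127/1217)
E = (5/3, -5/3)
F = (-7/3, 44/15)

1. E_x = 5/3  [E is the centroid of △DBC]
2. E_y = -5/3  [E is the centroid of △DBC]
   → E = (5/3, -5/3)
3. A_x = 1047/1217  [C, E, A are collinear ∩ DA ⟂ CE]
4. A_y = -127/1217  [C, E, A are collinear ∩ DA ⟂ CE]
   → A = (1047/1217, -127/1217)
5. F_x = -7/3  [F divides BE with BF:FE = 2/5:3/5]
6. F_y = 44/15  [F divides BE with BF:FE = 2/5:3/5]
   → F = (-7/3, 44/15)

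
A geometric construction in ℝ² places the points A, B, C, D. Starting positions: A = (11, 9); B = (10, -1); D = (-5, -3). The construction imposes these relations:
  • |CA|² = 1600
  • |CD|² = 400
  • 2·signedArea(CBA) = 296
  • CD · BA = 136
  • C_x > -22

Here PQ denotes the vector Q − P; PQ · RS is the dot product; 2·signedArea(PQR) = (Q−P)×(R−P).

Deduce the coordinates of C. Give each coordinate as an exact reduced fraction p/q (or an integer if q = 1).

C = (-21, -15)

1. C_x = -21  [2·signedArea(CBA) = 296 ∩ CD · BA = 136]
2. C_y = -15  [2·signedArea(CBA) = 296 ∩ CD · BA = 136]
   → C = (-21, -15)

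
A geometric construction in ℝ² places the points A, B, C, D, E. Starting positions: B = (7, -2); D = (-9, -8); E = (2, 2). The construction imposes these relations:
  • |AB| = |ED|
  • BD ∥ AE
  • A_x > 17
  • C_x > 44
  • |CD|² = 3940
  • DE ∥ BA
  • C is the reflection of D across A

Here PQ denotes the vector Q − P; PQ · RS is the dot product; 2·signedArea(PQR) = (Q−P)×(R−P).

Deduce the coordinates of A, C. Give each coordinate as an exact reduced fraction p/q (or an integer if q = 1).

1. A_x = 18  [BD ∥ AE ∩ DE ∥ BA]
2. A_y = 8  [BD ∥ AE ∩ DE ∥ BA]
   → A = (18, 8)
3. C_x = 45  [C is the reflection of D across A]
4. C_y = 24  [C is the reflection of D across A]
   → C = (45, 24)

A = (18, 8)
C = (45, 24)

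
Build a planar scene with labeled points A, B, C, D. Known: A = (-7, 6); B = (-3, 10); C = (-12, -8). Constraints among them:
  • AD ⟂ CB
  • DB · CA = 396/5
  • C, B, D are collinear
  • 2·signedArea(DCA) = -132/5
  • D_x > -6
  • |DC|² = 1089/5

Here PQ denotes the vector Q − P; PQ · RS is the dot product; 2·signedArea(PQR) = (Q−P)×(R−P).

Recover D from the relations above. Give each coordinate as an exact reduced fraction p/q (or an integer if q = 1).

1. D_x = -27/5  [C, B, D are collinear ∩ AD ⟂ CB]
2. D_y = 26/5  [C, B, D are collinear ∩ AD ⟂ CB]
   → D = (-27/5, 26/5)

D = (-27/5, 26/5)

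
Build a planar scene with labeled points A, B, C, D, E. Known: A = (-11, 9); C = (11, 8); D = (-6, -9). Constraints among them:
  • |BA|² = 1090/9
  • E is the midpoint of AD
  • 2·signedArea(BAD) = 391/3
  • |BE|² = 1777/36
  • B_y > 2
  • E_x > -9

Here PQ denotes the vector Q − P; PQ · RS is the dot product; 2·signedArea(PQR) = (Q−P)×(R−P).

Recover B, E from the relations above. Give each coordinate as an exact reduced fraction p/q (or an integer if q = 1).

B = (-2, 8/3)
E = (-17/2, 0)

1. E_x = -17/2  [E is the midpoint of AD]
2. E_y = 0  [E is the midpoint of AD]
   → E = (-17/2, 0)
3. B_x = -2  [line 18·x + 5·y + 68/3 = 0 ∩ |BE|² = 1777/36]
4. B_y = 8/3  [line 18·x + 5·y + 68/3 = 0 ∩ |BE|² = 1777/36]
   → B = (-2, 8/3)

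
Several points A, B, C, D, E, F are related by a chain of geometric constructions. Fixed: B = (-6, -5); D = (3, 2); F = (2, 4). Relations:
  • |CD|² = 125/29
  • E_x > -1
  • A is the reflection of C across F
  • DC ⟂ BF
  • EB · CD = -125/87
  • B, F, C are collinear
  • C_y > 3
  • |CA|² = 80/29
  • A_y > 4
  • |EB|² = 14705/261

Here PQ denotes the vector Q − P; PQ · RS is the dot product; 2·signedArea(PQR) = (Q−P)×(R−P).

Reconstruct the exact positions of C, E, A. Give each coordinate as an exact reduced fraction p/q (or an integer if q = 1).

A = (74/29, 134/29)
C = (42/29, 98/29)
E = (-15/29, 11/87)

1. C_x = 42/29  [B, F, C are collinear ∩ DC ⟂ BF]
2. C_y = 98/29  [B, F, C are collinear ∩ DC ⟂ BF]
   → C = (42/29, 98/29)
3. E_x = -15/29  [line -45/29·x + 40/29·y + -85/87 = 0 ∩ |EB|² = 14705/261]
4. E_y = 11/87  [line -45/29·x + 40/29·y + -85/87 = 0 ∩ |EB|² = 14705/261]
   → E = (-15/29, 11/87)
5. A_x = 74/29  [A is the reflection of C across F]
6. A_y = 134/29  [A is the reflection of C across F]
   → A = (74/29, 134/29)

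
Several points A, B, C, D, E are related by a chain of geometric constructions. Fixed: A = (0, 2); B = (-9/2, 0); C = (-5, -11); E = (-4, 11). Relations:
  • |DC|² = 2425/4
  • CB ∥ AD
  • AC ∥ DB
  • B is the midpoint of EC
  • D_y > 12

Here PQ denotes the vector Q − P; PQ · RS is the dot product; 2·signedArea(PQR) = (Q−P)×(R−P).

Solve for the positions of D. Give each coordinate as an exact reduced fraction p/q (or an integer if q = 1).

D = (1/2, 13)

1. D_x = 1/2  [AC ∥ DB ∩ CB ∥ AD]
2. D_y = 13  [AC ∥ DB ∩ CB ∥ AD]
   → D = (1/2, 13)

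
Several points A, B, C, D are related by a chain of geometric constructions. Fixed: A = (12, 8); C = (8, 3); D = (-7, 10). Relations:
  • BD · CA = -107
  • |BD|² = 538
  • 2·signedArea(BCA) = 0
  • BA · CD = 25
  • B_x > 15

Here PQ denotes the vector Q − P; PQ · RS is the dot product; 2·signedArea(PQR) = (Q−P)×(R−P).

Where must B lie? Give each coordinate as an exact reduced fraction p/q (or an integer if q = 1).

1. B_x = 16  [2·signedArea(BCA) = 0 ∩ BD · CA = -107]
2. B_y = 13  [2·signedArea(BCA) = 0 ∩ BD · CA = -107]
   → B = (16, 13)

B = (16, 13)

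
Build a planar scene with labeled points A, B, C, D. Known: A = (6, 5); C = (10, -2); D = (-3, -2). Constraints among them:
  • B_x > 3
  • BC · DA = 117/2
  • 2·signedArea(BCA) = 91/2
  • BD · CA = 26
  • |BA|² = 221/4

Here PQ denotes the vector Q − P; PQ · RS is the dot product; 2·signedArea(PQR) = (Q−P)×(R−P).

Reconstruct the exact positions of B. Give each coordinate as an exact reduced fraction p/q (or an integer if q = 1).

B = (7/2, -2)

1. B_x = 7/2  [BC · DA = 117/2 ∩ 2·signedArea(BCA) = 91/2]
2. B_y = -2  [BC · DA = 117/2 ∩ 2·signedArea(BCA) = 91/2]
   → B = (7/2, -2)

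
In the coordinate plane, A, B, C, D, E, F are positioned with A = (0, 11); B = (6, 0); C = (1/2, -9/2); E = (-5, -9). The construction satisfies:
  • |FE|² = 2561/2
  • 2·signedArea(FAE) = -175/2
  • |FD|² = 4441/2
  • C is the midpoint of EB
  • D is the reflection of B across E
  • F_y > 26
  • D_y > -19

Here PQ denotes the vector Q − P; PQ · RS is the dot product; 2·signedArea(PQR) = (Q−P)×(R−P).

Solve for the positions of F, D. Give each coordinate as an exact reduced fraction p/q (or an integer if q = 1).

D = (-16, -18)
F = (-1/2, 53/2)

1. F_x = -1/2  [line 20·x + -5·y + 285/2 = 0 ∩ |FE|² = 2561/2]
2. F_y = 53/2  [line 20·x + -5·y + 285/2 = 0 ∩ |FE|² = 2561/2]
   → F = (-1/2, 53/2)
3. D_x = -16  [D is the reflection of B across E]
4. D_y = -18  [D is the reflection of B across E]
   → D = (-16, -18)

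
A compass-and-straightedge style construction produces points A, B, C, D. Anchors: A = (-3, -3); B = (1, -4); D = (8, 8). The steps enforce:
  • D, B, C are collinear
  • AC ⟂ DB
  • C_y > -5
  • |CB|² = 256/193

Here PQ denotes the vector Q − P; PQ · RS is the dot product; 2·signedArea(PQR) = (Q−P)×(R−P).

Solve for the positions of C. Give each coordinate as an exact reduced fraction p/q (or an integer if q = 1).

1. C_x = 81/193  [D, B, C are collinear ∩ AC ⟂ DB]
2. C_y = -964/193  [D, B, C are collinear ∩ AC ⟂ DB]
   → C = (81/193, -964/193)

C = (81/193, -964/193)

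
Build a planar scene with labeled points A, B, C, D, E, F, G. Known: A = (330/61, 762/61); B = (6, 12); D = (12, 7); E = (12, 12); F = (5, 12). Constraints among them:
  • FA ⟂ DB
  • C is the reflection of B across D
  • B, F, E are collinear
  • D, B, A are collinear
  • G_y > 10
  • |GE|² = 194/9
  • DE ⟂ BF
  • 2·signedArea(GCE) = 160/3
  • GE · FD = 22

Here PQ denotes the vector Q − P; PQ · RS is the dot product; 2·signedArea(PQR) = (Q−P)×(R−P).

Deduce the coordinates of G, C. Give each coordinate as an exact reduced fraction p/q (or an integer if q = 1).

1. C_x = 18  [C is the reflection of B across D]
2. C_y = 2  [C is the reflection of B across D]
   → C = (18, 2)
3. G_x = 23/3  [2·signedArea(GCE) = 160/3 ∩ GE · FD = 22]
4. G_y = 31/3  [2·signedArea(GCE) = 160/3 ∩ GE · FD = 22]
   → G = (23/3, 31/3)

C = (18, 2)
G = (23/3, 31/3)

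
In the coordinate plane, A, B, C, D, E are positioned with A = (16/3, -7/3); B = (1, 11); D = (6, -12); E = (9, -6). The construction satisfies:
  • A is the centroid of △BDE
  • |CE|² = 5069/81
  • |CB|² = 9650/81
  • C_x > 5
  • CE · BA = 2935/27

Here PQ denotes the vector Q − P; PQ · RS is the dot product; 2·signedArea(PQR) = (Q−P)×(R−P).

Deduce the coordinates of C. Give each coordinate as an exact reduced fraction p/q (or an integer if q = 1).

1. C_x = 46/9  [line -13/3·x + 40/3·y + 278/27 = 0 ∩ |CB|² = 9650/81]
2. C_y = 8/9  [line -13/3·x + 40/3·y + 278/27 = 0 ∩ |CB|² = 9650/81]
   → C = (46/9, 8/9)

C = (46/9, 8/9)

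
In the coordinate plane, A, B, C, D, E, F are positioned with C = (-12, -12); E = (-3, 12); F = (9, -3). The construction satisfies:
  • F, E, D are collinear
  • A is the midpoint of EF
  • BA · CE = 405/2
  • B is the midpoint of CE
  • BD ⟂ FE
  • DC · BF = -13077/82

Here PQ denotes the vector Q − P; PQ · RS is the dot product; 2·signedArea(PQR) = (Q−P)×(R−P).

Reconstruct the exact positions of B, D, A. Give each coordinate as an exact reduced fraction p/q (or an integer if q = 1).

1. B_x = -15/2  [B is the midpoint of CE]
2. B_y = 0  [B is the midpoint of CE]
   → B = (-15/2, 0)
3. D_x = 45/41  [F, E, D are collinear ∩ BD ⟂ FE]
4. D_y = 282/41  [F, E, D are collinear ∩ BD ⟂ FE]
   → D = (45/41, 282/41)
5. A_x = 3  [A is the midpoint of EF]
6. A_y = 9/2  [A is the midpoint of EF]
   → A = (3, 9/2)

A = (3, 9/2)
B = (-15/2, 0)
D = (45/41, 282/41)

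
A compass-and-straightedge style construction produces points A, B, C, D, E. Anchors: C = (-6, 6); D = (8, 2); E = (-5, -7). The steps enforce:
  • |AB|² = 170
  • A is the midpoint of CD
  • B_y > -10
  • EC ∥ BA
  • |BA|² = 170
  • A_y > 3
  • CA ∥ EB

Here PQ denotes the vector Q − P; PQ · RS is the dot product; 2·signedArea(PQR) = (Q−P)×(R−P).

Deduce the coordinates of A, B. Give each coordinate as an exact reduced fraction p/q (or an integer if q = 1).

A = (1, 4)
B = (2, -9)

1. A_x = 1  [A is the midpoint of CD]
2. A_y = 4  [A is the midpoint of CD]
   → A = (1, 4)
3. B_x = 2  [EC ∥ BA ∩ CA ∥ EB]
4. B_y = -9  [EC ∥ BA ∩ CA ∥ EB]
   → B = (2, -9)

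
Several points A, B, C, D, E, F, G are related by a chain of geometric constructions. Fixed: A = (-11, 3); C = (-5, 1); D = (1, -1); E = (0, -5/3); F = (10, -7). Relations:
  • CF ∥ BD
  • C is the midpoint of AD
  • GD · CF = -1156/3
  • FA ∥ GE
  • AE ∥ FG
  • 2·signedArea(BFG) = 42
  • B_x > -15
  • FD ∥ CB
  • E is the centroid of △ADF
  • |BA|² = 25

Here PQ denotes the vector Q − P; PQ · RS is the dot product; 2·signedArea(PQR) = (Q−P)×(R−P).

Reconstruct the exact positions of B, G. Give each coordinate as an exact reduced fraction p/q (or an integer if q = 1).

1. B_x = -14  [CF ∥ BD ∩ FD ∥ CB]
2. B_y = 7  [CF ∥ BD ∩ FD ∥ CB]
   → B = (-14, 7)
3. G_x = 21  [FA ∥ GE ∩ AE ∥ FG]
4. G_y = -35/3  [FA ∥ GE ∩ AE ∥ FG]
   → G = (21, -35/3)

B = (-14, 7)
G = (21, -35/3)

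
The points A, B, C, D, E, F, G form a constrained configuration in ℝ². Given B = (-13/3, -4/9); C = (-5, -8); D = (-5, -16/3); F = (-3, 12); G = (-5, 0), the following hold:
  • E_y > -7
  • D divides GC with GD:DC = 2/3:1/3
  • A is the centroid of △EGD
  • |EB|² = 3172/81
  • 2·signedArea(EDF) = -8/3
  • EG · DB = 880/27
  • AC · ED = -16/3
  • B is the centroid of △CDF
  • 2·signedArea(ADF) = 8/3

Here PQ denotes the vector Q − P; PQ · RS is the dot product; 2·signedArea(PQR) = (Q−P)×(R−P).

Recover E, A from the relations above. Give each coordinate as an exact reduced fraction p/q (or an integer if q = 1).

1. E_x = -5  [EG · DB = 880/27 ∩ 2·signedArea(EDF) = -8/3]
2. E_y = -20/3  [EG · DB = 880/27 ∩ 2·signedArea(EDF) = -8/3]
   → E = (-5, -20/3)
3. A_x = -5  [A is the centroid of △EGD]
4. A_y = -4  [A is the centroid of △EGD]
   → A = (-5, -4)

A = (-5, -4)
E = (-5, -20/3)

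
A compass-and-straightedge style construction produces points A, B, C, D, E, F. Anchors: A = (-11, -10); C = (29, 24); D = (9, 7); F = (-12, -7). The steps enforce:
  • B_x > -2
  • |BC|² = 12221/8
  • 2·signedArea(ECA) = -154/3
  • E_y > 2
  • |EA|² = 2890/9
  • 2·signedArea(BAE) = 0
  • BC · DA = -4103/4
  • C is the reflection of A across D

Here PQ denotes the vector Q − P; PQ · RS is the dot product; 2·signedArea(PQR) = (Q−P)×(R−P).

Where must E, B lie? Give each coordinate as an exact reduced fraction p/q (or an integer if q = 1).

1. E_x = 2  [line 34·x + -40·y + 76/3 = 0 ∩ |EA|² = 2890/9]
2. E_y = 7/3  [line 34·x + -40·y + 76/3 = 0 ∩ |EA|² = 2890/9]
   → E = (2, 7/3)
3. B_x = -5/4  [2·signedArea(BAE) = 0 ∩ BC · DA = -4103/4]
4. B_y = -3/4  [2·signedArea(BAE) = 0 ∩ BC · DA = -4103/4]
   → B = (-5/4, -3/4)

B = (-5/4, -3/4)
E = (2, 7/3)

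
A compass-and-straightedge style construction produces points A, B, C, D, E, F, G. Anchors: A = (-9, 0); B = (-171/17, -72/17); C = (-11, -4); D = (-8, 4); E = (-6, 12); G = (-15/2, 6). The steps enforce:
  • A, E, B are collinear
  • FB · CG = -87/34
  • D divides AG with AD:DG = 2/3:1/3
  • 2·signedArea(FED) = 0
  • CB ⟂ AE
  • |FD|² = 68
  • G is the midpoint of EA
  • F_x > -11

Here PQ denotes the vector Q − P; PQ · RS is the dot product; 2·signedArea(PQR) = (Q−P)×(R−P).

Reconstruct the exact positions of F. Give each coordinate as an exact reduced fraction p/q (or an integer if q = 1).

1. F_x = -10  [2·signedArea(FED) = 0 ∩ FB · CG = -87/34]
2. F_y = -4  [2·signedArea(FED) = 0 ∩ FB · CG = -87/34]
   → F = (-10, -4)

F = (-10, -4)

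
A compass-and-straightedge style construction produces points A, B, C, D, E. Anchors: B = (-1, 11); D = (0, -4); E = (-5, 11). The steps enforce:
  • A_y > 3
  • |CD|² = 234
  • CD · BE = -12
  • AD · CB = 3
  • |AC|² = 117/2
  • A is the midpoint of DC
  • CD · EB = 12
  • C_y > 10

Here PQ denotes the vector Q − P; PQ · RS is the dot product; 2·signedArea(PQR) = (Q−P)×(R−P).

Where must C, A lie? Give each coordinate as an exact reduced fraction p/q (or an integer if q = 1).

1. C_x = -3  [CD · BE = -12]
2. C_y = 11  [|CD|² = 234]
   → C = (-3, 11)
3. A_x = -3/2  [A is the midpoint of DC]
4. A_y = 7/2  [A is the midpoint of DC]
   → A = (-3/2, 7/2)

A = (-3/2, 7/2)
C = (-3, 11)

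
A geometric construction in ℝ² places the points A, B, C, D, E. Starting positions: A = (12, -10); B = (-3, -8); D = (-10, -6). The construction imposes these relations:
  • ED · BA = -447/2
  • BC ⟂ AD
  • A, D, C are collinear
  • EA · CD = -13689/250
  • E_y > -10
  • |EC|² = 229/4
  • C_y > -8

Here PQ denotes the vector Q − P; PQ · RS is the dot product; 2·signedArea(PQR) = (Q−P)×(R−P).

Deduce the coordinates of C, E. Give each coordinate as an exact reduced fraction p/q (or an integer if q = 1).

C = (-359/125, -912/125)
E = (9/2, -9)

1. C_x = -359/125  [A, D, C are collinear ∩ BC ⟂ AD]
2. C_y = -912/125  [A, D, C are collinear ∩ BC ⟂ AD]
   → C = (-359/125, -912/125)
3. E_x = 9/2  [EA · CD = -13689/250 ∩ ED · BA = -447/2]
4. E_y = -9  [EA · CD = -13689/250 ∩ ED · BA = -447/2]
   → E = (9/2, -9)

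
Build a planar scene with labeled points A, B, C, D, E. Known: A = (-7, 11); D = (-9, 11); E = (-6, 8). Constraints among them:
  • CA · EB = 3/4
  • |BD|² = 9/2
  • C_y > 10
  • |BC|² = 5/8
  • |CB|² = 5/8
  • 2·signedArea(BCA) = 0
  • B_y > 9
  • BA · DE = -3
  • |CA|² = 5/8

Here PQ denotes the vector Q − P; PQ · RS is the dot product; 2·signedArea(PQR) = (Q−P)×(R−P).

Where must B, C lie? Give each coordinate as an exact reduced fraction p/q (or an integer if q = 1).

1. B_x = -15/2  [line -3·x + 3·y + -51 = 0 ∩ |BD|² = 9/2]
2. B_y = 19/2  [line -3·x + 3·y + -51 = 0 ∩ |BD|² = 9/2]
   → B = (-15/2, 19/2)
3. C_x = -29/4  [2·signedArea(BCA) = 0 ∩ CA · EB = 3/4]
4. C_y = 41/4  [2·signedArea(BCA) = 0 ∩ CA · EB = 3/4]
   → C = (-29/4, 41/4)

B = (-15/2, 19/2)
C = (-29/4, 41/4)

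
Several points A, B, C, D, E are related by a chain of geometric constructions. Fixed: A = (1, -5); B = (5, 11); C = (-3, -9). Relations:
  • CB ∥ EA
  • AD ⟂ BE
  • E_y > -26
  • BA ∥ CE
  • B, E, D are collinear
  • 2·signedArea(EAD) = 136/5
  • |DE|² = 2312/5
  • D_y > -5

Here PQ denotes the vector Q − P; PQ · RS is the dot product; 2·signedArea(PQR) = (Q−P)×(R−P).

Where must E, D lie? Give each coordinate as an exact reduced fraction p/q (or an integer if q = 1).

D = (-1/5, -23/5)
E = (-7, -25)

1. E_x = -7  [CB ∥ EA ∩ BA ∥ CE]
2. E_y = -25  [CB ∥ EA ∩ BA ∥ CE]
   → E = (-7, -25)
3. D_x = -1/5  [B, E, D are collinear ∩ AD ⟂ BE]
4. D_y = -23/5  [B, E, D are collinear ∩ AD ⟂ BE]
   → D = (-1/5, -23/5)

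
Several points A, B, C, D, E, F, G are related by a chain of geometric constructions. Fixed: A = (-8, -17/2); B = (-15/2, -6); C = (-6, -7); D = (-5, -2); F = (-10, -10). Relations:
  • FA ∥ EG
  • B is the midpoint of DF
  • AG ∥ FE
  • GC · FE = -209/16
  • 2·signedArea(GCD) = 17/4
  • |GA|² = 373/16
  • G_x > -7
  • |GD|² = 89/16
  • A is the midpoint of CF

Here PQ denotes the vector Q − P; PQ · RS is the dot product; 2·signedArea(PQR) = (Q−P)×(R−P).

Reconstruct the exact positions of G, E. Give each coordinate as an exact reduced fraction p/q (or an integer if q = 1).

1. G_x = -25/4  [line -5·x + 1·y + -109/4 = 0 ∩ |GA|² = 373/16]
2. G_y = -4  [line -5·x + 1·y + -109/4 = 0 ∩ |GA|² = 373/16]
   → G = (-25/4, -4)
3. E_x = -33/4  [GC · FE = -209/16 ∩ FA ∥ EG]
4. E_y = -11/2  [GC · FE = -209/16 ∩ FA ∥ EG]
   → E = (-33/4, -11/2)

E = (-33/4, -11/2)
G = (-25/4, -4)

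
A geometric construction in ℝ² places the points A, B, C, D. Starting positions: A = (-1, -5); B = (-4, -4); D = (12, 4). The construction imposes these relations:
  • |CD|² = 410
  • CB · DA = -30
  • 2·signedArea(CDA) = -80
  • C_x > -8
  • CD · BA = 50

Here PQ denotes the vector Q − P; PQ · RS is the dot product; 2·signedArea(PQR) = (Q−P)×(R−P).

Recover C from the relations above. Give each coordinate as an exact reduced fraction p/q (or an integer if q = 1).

1. C_x = -7  [CD · BA = 50 ∩ 2·signedArea(CDA) = -80]
2. C_y = -3  [CD · BA = 50 ∩ 2·signedArea(CDA) = -80]
   → C = (-7, -3)

C = (-7, -3)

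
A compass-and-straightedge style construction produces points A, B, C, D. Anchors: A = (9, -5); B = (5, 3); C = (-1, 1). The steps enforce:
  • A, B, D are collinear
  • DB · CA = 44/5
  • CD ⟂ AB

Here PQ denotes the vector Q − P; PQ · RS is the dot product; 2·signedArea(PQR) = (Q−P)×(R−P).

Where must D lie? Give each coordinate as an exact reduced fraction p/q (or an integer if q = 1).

D = (23/5, 19/5)

1. D_x = 23/5  [A, B, D are collinear ∩ CD ⟂ AB]
2. D_y = 19/5  [A, B, D are collinear ∩ CD ⟂ AB]
   → D = (23/5, 19/5)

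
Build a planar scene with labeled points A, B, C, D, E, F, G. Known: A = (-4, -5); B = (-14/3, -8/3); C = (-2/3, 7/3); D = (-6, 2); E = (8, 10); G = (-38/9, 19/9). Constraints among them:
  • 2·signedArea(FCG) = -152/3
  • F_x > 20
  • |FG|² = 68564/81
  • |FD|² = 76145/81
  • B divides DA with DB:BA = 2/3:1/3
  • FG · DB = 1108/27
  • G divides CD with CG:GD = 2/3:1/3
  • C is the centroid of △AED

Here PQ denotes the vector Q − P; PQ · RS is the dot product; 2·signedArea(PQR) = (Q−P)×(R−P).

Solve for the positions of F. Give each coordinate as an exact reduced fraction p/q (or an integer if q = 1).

1. F_x = 182/9  [FG · DB = 1108/27 ∩ 2·signedArea(FCG) = -152/3]
2. F_y = 161/9  [FG · DB = 1108/27 ∩ 2·signedArea(FCG) = -152/3]
   → F = (182/9, 161/9)

F = (182/9, 161/9)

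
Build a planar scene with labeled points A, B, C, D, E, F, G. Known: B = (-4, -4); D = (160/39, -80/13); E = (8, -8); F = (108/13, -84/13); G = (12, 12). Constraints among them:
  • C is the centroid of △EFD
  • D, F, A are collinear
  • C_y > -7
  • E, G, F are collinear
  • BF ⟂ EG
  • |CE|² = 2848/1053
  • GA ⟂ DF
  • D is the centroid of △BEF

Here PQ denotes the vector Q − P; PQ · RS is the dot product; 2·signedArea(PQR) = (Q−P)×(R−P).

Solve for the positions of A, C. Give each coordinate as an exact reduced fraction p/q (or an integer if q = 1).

A = (8988/845, -5604/845)
C = (796/117, -268/39)

1. A_x = 8988/845  [D, F, A are collinear ∩ GA ⟂ DF]
2. A_y = -5604/845  [D, F, A are collinear ∩ GA ⟂ DF]
   → A = (8988/845, -5604/845)
3. C_x = 796/117  [C is the centroid of △EFD]
4. C_y = -268/39  [C is the centroid of △EFD]
   → C = (796/117, -268/39)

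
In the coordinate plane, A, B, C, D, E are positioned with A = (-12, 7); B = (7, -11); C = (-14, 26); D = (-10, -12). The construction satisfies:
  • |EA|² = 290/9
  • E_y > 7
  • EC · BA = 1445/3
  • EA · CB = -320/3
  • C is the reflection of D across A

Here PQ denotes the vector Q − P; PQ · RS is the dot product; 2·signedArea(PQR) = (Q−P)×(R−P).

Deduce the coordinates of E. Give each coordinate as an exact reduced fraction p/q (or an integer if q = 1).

E = (-19/3, 22/3)

1. E_x = -19/3  [EA · CB = -320/3 ∩ EC · BA = 1445/3]
2. E_y = 22/3  [EA · CB = -320/3 ∩ EC · BA = 1445/3]
   → E = (-19/3, 22/3)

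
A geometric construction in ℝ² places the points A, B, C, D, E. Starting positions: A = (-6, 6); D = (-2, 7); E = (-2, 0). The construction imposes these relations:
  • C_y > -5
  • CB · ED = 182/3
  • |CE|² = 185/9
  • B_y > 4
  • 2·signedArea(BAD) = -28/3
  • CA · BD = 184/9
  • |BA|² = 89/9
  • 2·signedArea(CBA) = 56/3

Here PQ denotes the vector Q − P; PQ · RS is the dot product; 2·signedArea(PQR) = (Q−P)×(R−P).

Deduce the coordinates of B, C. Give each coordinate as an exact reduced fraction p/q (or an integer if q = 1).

1. B_x = -10/3  [line -1·x + 4·y + -62/3 = 0 ∩ |BA|² = 89/9]
2. B_y = 13/3  [line -1·x + 4·y + -62/3 = 0 ∩ |BA|² = 89/9]
   → B = (-10/3, 13/3)
3. C_x = -2/3  [CA · BD = 184/9 ∩ CB · ED = 182/3]
4. C_y = -13/3  [CA · BD = 184/9 ∩ CB · ED = 182/3]
   → C = (-2/3, -13/3)

B = (-10/3, 13/3)
C = (-2/3, -13/3)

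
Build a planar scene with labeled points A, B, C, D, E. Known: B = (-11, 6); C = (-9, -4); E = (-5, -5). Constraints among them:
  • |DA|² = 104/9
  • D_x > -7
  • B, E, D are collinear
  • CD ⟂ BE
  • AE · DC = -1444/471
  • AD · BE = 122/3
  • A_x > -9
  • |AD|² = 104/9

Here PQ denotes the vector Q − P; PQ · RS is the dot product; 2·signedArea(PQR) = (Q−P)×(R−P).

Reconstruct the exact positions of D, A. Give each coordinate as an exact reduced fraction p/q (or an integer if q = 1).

A = (-4135/471, -86/471)
D = (-995/157, -400/157)

1. D_x = -995/157  [B, E, D are collinear ∩ CD ⟂ BE]
2. D_y = -400/157  [B, E, D are collinear ∩ CD ⟂ BE]
   → D = (-995/157, -400/157)
3. A_x = -4135/471  [AE · DC = -1444/471 ∩ AD · BE = 122/3]
4. A_y = -86/471  [AE · DC = -1444/471 ∩ AD · BE = 122/3]
   → A = (-4135/471, -86/471)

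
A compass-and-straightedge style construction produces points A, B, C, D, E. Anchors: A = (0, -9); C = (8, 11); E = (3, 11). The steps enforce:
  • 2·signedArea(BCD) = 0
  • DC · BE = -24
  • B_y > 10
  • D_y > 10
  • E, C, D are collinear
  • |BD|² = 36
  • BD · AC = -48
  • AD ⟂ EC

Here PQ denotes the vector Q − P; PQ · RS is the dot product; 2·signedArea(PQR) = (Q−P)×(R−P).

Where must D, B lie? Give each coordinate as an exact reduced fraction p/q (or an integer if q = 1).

1. D_x = 0  [E, C, D are collinear ∩ AD ⟂ EC]
2. D_y = 11  [E, C, D are collinear ∩ AD ⟂ EC]
   → D = (0, 11)
3. B_x = 6  [2·signedArea(BCD) = 0 ∩ BD · AC = -48]
4. B_y = 11  [2·signedArea(BCD) = 0 ∩ BD · AC = -48]
   → B = (6, 11)

B = (6, 11)
D = (0, 11)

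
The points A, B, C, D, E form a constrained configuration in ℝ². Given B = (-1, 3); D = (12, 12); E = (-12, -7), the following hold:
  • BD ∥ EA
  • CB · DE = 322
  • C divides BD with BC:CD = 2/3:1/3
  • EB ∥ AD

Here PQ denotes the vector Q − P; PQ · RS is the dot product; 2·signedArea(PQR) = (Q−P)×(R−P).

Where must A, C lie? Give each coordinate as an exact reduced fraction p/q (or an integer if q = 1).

1. A_x = 1  [EB ∥ AD ∩ BD ∥ EA]
2. A_y = 2  [EB ∥ AD ∩ BD ∥ EA]
   → A = (1, 2)
3. C_x = 23/3  [C divides BD with BC:CD = 2/3:1/3]
4. C_y = 9  [C divides BD with BC:CD = 2/3:1/3]
   → C = (23/3, 9)

A = (1, 2)
C = (23/3, 9)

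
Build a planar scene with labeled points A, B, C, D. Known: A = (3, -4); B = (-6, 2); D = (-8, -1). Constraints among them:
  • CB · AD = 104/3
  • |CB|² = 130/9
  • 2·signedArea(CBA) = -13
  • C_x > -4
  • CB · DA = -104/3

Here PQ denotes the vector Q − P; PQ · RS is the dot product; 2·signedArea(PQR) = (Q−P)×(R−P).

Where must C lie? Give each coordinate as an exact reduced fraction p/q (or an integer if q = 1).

1. C_x = -11/3  [2·signedArea(CBA) = -13 ∩ CB · AD = 104/3]
2. C_y = -1  [2·signedArea(CBA) = -13 ∩ CB · AD = 104/3]
   → C = (-11/3, -1)

C = (-11/3, -1)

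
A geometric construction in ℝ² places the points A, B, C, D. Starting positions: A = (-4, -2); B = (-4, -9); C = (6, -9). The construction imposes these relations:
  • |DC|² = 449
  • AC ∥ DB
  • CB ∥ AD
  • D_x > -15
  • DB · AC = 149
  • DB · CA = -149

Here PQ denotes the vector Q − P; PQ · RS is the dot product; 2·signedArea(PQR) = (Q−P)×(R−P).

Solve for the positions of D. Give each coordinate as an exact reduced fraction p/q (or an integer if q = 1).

D = (-14, -2)

1. D_x = -14  [AC ∥ DB ∩ CB ∥ AD]
2. D_y = -2  [AC ∥ DB ∩ CB ∥ AD]
   → D = (-14, -2)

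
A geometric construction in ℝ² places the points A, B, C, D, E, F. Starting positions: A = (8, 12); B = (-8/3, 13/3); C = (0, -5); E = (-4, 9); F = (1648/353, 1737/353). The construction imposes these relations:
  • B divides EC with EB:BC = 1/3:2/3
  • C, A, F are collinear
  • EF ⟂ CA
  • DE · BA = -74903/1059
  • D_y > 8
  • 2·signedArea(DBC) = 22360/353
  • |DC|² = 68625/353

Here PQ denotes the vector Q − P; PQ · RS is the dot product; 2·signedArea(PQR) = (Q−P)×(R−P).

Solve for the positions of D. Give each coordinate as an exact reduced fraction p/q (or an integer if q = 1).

1. D_x = 1020/353  [DE · BA = -74903/1059 ∩ 2·signedArea(DBC) = 22360/353]
2. D_y = 3050/353  [DE · BA = -74903/1059 ∩ 2·signedArea(DBC) = 22360/353]
   → D = (1020/353, 3050/353)

D = (1020/353, 3050/353)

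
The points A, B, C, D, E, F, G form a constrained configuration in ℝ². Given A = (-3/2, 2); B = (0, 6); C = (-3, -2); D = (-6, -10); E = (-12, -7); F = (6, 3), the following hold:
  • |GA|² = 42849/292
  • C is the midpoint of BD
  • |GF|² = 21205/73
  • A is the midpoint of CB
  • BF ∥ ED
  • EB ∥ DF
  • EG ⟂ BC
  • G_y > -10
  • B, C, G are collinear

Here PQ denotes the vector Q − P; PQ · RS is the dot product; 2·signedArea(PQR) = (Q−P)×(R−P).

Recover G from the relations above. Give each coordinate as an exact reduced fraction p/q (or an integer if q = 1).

G = (-420/73, -682/73)

1. G_x = -420/73  [B, C, G are collinear ∩ EG ⟂ BC]
2. G_y = -682/73  [B, C, G are collinear ∩ EG ⟂ BC]
   → G = (-420/73, -682/73)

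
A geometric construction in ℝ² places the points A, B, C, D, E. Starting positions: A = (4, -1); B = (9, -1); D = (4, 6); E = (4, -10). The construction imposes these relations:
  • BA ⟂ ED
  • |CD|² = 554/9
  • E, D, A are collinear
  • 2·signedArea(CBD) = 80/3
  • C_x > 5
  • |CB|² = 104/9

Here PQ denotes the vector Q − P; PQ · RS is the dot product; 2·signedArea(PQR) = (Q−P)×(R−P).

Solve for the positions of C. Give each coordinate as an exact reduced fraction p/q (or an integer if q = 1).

1. C_x = 17/3  [line -7·x + -5·y + 94/3 = 0 ∩ |CD|² = 554/9]
2. C_y = -5/3  [line -7·x + -5·y + 94/3 = 0 ∩ |CD|² = 554/9]
   → C = (17/3, -5/3)

C = (17/3, -5/3)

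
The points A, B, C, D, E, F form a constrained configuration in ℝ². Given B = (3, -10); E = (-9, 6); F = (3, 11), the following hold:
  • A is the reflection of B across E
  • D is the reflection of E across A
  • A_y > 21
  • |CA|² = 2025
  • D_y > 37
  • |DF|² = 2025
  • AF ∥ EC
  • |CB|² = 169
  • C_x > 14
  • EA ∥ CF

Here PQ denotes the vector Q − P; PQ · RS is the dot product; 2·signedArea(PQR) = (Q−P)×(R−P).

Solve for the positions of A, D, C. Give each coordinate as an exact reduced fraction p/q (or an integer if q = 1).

1. A_x = -21  [A is the reflection of B across E]
2. A_y = 22  [A is the reflection of B across E]
   → A = (-21, 22)
3. D_x = -33  [D is the reflection of E across A]
4. D_y = 38  [D is the reflection of E across A]
   → D = (-33, 38)
5. C_x = 15  [EA ∥ CF ∩ AF ∥ EC]
6. C_y = -5  [EA ∥ CF ∩ AF ∥ EC]
   → C = (15, -5)

A = (-21, 22)
C = (15, -5)
D = (-33, 38)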